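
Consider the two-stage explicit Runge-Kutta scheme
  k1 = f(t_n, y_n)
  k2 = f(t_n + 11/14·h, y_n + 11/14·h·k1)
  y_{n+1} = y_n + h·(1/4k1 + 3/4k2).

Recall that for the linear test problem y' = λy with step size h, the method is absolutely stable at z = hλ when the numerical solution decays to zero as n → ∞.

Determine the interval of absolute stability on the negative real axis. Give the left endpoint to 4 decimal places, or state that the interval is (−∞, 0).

z∈(-1.6970,0).

Test eqn y'=λy, z=hλ:
  k1=λy_n ⇒ h·k1=z·y_n;  k2=λ(1+11/14z)y_n ⇒ h·k2=z(1+11/14z)y_n
  y_{n+1}/y_n = 1 + 1/4z + 3/4z(1+11/14z) = 1 + z + 33/56z²
  ⇒ R(z) = 1 + z + 33/56z².

Need |R(x)|<1, x<0.
x=-1.5: |R|=0.8259
R=1: x+33/56x²=0 ⇒ x=−56/33=-1.6970; min R=1−1/(4·33/56)=0.5758>−1
Confirm numerically:
  x=-1.416: |R|=0.76555 <1
  x=-1.091: |R|=0.61042 <1
  x=-1.004: |R|=0.59001 <1
  x=-0.849: |R|=0.57576 <1
  x=-2.140: |R|=1.55869 >1
  x=-2.079: |R|=1.46803 >1
  x=-1.745: |R|=1.04939 >1
Interval (-1.6970, 0).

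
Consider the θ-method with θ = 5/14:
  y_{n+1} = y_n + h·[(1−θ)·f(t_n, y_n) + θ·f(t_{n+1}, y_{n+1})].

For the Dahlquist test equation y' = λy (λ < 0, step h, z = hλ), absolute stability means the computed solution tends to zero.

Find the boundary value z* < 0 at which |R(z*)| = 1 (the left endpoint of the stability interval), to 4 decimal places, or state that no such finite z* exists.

With y'=λy (z=hλ):
  y_{n+1} = y_n + z·[9/14·y_n + 5/14·y_{n+1}] ⇒ (1 − 5/14z)y_{n+1} = (1 + 9/14z)y_n
  so R(z) = (1 + 9/14z)/(1 − 5/14z).

Boundary: |R(x)|=1, x<0.
x=-0.91: |R|=0.3132
R=−1: 1+9/14x = −1+5/14x ⇒ -2/7x=2 ⇒ x=2/(-2/7)=-7.0000
Confirm numerically:
  x=-4.864: |R|=0.77704 <1
  x=-3.322: |R|=0.51937 <1
  x=-3.058: |R|=0.46166 <1
  x=-7.387: |R|=1.03039 >1
  x=-7.337: |R|=1.02660 >1
  x=-7.098: |R|=1.00792 >1
Interval (-7.0000, 0).

z* = -7.0000.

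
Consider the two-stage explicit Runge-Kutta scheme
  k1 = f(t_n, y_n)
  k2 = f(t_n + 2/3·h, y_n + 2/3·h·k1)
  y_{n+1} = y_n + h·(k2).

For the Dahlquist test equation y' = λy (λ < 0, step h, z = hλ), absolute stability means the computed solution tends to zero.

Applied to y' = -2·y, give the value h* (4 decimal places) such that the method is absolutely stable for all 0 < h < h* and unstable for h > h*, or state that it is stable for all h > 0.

Set f=λy, z=hλ:
  k1=λy_n ⇒ h·k1=z·y_n;  k2=λ(1+2/3z)y_n ⇒ h·k2=z(1+2/3z)y_n
  y_{n+1}/y_n = 1 + z(1+2/3z) = 1 + z + 2/3z²
  Hence R(z) = 1 + z + 2/3z².

Find x<0 with |R(x)|<1.
x=-0.44: |R|=0.6891
R=1: x+2/3x²=0 ⇒ x=−3/2=-1.5000; min R=1−1/(4·2/3)=0.6250>−1
Confirm numerically:
  x=-1.129: |R|=0.72076 <1
  x=-0.746: |R|=0.62501 <1
  x=-0.638: |R|=0.63336 <1
  x=-0.624: |R|=0.63558 <1
  x=-1.623: |R|=1.13309 >1
  x=-1.600: |R|=1.10667 >1
So |R|<1 on (-1.5000, 0).

(-1.5000,0); λ=-2 ⇒ h* = (3/2)/2 = 0.7500.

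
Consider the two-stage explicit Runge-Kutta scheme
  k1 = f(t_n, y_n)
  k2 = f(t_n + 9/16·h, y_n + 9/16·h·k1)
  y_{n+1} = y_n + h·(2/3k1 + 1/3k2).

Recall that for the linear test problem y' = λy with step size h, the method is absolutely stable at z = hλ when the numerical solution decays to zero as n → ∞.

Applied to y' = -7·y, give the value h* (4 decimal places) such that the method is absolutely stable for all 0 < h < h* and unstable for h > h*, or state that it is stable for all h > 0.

With y'=λy (z=hλ):
  k1=λy_n ⇒ h·k1=z·y_n;  k2=λ(1+9/16z)y_n ⇒ h·k2=z(1+9/16z)y_n
  y_{n+1}/y_n = 1 + 2/3z + 1/3z(1+9/16z) = 1 + z + 3/16z²
  so R(z) = 1 + z + 3/16z².

Find x<0 with |R(x)|<1.
x=-1.34: |R|=0.0033
R=1: x+3/16x²=0 ⇒ x=−16/3=-5.3333; min R=1−1/(4·3/16)=-0.3333>−1
Confirm numerically:
  x=-4.076: |R|=0.03908 <1
  x=-3.546: |R|=0.18835 <1
  x=-3.506: |R|=0.20124 <1
  x=-3.286: |R|=0.26141 <1
  x=-5.746: |R|=1.44460 >1
  x=-5.383: |R|=1.05013 >1
So |R|<1 on (-5.3333, 0).

(-5.3333,0); λ=-7 ⇒ h* = (16/3)/7 = 0.7619.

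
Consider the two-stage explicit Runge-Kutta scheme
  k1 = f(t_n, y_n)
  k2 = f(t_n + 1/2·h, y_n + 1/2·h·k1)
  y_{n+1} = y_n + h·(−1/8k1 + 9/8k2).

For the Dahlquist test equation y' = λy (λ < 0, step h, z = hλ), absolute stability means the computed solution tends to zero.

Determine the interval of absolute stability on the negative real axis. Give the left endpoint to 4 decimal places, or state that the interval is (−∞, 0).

Set f=λy, z=hλ:
  k1=λy_n ⇒ h·k1=z·y_n;  k2=λ(1+1/2z)y_n ⇒ h·k2=z(1+1/2z)y_n
  y_{n+1}/y_n = 1 − 1/8z + 9/8z(1+1/2z) = 1 + z + 9/16z²
  so R(z) = 1 + z + 9/16z².

Solve |R(x)|<1 on ℝ⁻.
x=-0.44: |R|=0.6689
R=1: x+9/16x²=0 ⇒ x=−16/9=-1.7778; min R=1−1/(4·9/16)=0.5556>−1
Confirm numerically:
  x=-1.614: |R|=0.85131 <1
  x=-1.409: |R|=0.70772 <1
  x=-1.316: |R|=0.65817 <1
  x=-1.018: |R|=0.56493 <1
  x=-2.326: |R|=1.71728 >1
  x=-2.257: |R|=1.60840 >1
  x=-1.871: |R|=1.09811 >1
So |R|<1 on (-1.7778, 0).

z∈(-1.7778,0).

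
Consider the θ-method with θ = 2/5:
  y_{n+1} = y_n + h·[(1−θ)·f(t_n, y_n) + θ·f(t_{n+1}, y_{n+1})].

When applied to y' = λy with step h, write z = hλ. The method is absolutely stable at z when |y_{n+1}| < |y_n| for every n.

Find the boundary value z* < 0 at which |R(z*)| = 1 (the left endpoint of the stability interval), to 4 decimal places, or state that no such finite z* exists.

left endpoint -10.0000.

With y'=λy (z=hλ):
  y_{n+1} = y_n + z·[3/5·y_n + 2/5·y_{n+1}] ⇒ (1 − 2/5z)y_{n+1} = (1 + 3/5z)y_n
  Hence R(z) = (1 + 3/5z)/(1 − 2/5z).

Solve |R(x)|<1 on ℝ⁻.
x=-0.33: |R|=0.7085
R=−1: 1+3/5x = −1+2/5x ⇒ -1/5x=2 ⇒ x=2/(-1/5)=-10.0000
Confirm numerically:
  x=-9.818: |R|=0.99261 <1
  x=-9.638: |R|=0.98509 <1
  x=-8.379: |R|=0.92550 <1
  x=-8.282: |R|=0.92033 <1
  x=-10.385: |R|=1.01494 >1
  x=-10.137: |R|=1.00542 >1
  x=-10.098: |R|=1.00389 >1
Interval (-10.0000, 0).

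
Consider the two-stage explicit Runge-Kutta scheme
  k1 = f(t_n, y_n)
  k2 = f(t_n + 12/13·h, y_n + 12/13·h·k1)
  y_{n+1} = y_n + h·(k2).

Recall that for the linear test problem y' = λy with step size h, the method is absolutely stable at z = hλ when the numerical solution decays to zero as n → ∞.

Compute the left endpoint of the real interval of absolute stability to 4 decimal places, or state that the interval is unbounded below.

left endpoint -1.0833.

On y'=λy, z=hλ:
  k1=λy_n ⇒ h·k1=z·y_n;  k2=λ(1+12/13z)y_n ⇒ h·k2=z(1+12/13z)y_n
  y_{n+1}/y_n = 1 + z(1+12/13z) = 1 + z + 12/13z²
  ⇒ R(z) = 1 + z + 12/13z².

Solve |R(x)|<1 on ℝ⁻.
x=-0.64: |R|=0.7381
R=1: x+12/13x²=0 ⇒ x=−13/12=-1.0833; min R=1−1/(4·12/13)=0.7292>−1
Confirm numerically:
  x=-1.006: |R|=0.92819 <1
  x=-0.761: |R|=0.77357 <1
  x=-0.446: |R|=0.73761 <1
  x=-1.319: |R|=1.28693 >1
  x=-1.282: |R|=1.23510 >1
So |R|<1 on (-1.0833, 0).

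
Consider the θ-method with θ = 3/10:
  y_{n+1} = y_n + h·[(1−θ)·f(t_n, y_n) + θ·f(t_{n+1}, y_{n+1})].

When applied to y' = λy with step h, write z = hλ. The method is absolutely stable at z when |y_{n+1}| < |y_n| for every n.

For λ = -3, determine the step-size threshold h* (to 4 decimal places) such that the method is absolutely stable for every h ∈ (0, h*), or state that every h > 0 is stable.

Test eqn y'=λy, z=hλ:
  y_{n+1} = y_n + z·[7/10·y_n + 3/10·y_{n+1}] ⇒ (1 − 3/10z)y_{n+1} = (1 + 7/10z)y_n
  R(z) = (1 + 7/10z)/(1 − 3/10z).

Find x<0 with |R(x)|<1.
x=-1.04: |R|=0.2073
R=−1: 1+7/10x = −1+3/10x ⇒ -2/5x=2 ⇒ x=2/(-2/5)=-5.0000
Confirm numerically:
  x=-4.150: |R|=0.84855 <1
  x=-3.712: |R|=0.75625 <1
  x=-3.486: |R|=0.70398 <1
  x=-2.312: |R|=0.36514 <1
  x=-5.573: |R|=1.08578 >1
  x=-5.388: |R|=1.05932 >1
  x=-5.279: |R|=1.04319 >1
Stable set (-5.0000, 0).

(-5.0000,0); λ=-3 ⇒ h* = (5)/3 = 1.6667.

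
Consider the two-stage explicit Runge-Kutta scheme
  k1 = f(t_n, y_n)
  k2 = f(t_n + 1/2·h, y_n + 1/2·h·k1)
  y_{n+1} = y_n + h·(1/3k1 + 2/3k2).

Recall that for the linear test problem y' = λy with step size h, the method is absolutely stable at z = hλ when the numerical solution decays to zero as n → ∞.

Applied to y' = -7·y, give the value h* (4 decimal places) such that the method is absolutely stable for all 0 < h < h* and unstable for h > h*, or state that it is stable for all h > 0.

(-3.0000,0); λ=-7 ⇒ h* = (3)/7 = 0.4286.

Set f=λy, z=hλ:
  k1=λy_n ⇒ h·k1=z·y_n;  k2=λ(1+1/2z)y_n ⇒ h·k2=z(1+1/2z)y_n
  y_{n+1}/y_n = 1 + 1/3z + 2/3z(1+1/2z) = 1 + z + 1/3z²
  so R(z) = 1 + z + 1/3z².

Solve |R(x)|<1 on ℝ⁻.
x=-1.57: |R|=0.2516
R=1: x+1/3x²=0 ⇒ x=−3=-3.0000; min R=1−1/(4·1/3)=0.2500>−1
Confirm numerically:
  x=-1.950: |R|=0.31750 <1
  x=-1.424: |R|=0.25193 <1
  x=-1.247: |R|=0.27134 <1
  x=-3.320: |R|=1.35413 >1
  x=-3.251: |R|=1.27200 >1
Stable set (-3.0000, 0).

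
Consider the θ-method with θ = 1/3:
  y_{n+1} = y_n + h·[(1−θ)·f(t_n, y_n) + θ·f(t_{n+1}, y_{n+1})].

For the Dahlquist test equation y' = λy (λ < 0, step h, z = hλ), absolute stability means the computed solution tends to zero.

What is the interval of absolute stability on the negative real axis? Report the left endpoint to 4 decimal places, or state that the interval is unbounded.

On y'=λy, z=hλ:
  y_{n+1} = y_n + z·[2/3·y_n + 1/3·y_{n+1}] ⇒ (1 − 1/3z)y_{n+1} = (1 + 2/3z)y_n
  R(z) = (1 + 2/3z)/(1 − 1/3z).

Need |R(x)|<1, x<0.
x=-1.38: |R|=0.0548
R=−1: 1+2/3x = −1+1/3x ⇒ -1/3x=2 ⇒ x=2/(-1/3)=-6.0000
Confirm numerically:
  x=-3.497: |R|=0.61475 <1
  x=-3.134: |R|=0.53277 <1
  x=-3.019: |R|=0.50474 <1
  x=-6.343: |R|=1.03671 >1
  x=-6.217: |R|=1.02354 >1
Stable set (-6.0000, 0).

z∈(-6.0000,0).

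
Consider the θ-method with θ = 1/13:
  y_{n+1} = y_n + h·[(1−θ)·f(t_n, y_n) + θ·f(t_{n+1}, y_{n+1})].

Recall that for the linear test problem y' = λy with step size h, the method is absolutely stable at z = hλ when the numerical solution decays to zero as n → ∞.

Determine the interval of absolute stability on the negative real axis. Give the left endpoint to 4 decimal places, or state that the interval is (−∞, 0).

On y'=λy, z=hλ:
  y_{n+1} = y_n + z·[12/13·y_n + 1/13·y_{n+1}] ⇒ (1 − 1/13z)y_{n+1} = (1 + 12/13z)y_n
  Hence R(z) = (1 + 12/13z)/(1 − 1/13z).

Solve |R(x)|<1 on ℝ⁻.
x=-1.76: |R|=0.5501
R=−1: 1+12/13x = −1+1/13x ⇒ -11/13x=2 ⇒ x=2/(-11/13)=-2.3636
Confirm numerically:
  x=-1.950: |R|=0.69565 <1
  x=-1.337: |R|=0.21232 <1
  x=-1.212: |R|=0.10864 <1
  x=-2.937: |R|=1.39575 >1
  x=-2.754: |R|=1.27257 >1
Stable set (-2.3636, 0).

(-2.3636, 0).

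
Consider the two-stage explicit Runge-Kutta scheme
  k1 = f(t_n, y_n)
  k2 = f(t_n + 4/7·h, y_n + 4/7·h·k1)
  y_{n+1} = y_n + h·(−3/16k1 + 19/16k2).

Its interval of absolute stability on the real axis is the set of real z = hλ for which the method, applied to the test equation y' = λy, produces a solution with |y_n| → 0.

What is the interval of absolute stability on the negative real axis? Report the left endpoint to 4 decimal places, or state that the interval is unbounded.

Test eqn y'=λy, z=hλ:
  k1=λy_n ⇒ h·k1=z·y_n;  k2=λ(1+4/7z)y_n ⇒ h·k2=z(1+4/7z)y_n
  y_{n+1}/y_n = 1 − 3/16z + 19/16z(1+4/7z) = 1 + z + 19/28z²
  so R(z) = 1 + z + 19/28z².

Boundary: |R(x)|=1, x<0.
x=-0.51: |R|=0.6665
R=1: x+19/28x²=0 ⇒ x=−28/19=-1.4737; min R=1−1/(4·19/28)=0.6316>−1
Confirm numerically:
  x=-1.340: |R|=0.87844 <1
  x=-1.323: |R|=0.86472 <1
  x=-0.964: |R|=0.66659 <1
  x=-0.653: |R|=0.63635 <1
  x=-2.020: |R|=1.74884 >1
  x=-1.890: |R|=1.53392 >1
So |R|<1 on (-1.4737, 0).

z∈(-1.4737,0).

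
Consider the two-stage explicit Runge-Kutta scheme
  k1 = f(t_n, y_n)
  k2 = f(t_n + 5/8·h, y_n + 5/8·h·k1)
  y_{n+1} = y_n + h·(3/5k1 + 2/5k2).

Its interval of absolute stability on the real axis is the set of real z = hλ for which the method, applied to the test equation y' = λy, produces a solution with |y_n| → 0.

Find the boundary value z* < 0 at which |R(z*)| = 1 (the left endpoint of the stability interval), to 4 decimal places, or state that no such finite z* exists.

Test eqn y'=λy, z=hλ:
  k1=λy_n ⇒ h·k1=z·y_n;  k2=λ(1+5/8z)y_n ⇒ h·k2=z(1+5/8z)y_n
  y_{n+1}/y_n = 1 + 3/5z + 2/5z(1+5/8z) = 1 + z + 1/4z²
  ⇒ R(z) = 1 + z + 1/4z².

Need |R(x)|<1, x<0.
x=-1.1: |R|=0.2025
R=1: x+1/4x²=0 ⇒ x=−4=-4.0000; min R=1−1/(4·1/4)=0.0000>−1
Confirm numerically:
  x=-3.916: |R|=0.91776 <1
  x=-3.240: |R|=0.38440 <1
  x=-2.488: |R|=0.05954 <1
  x=-4.458: |R|=1.51044 >1
  x=-4.332: |R|=1.35956 >1
Stable set (-4.0000, 0).

left endpoint -4.0000.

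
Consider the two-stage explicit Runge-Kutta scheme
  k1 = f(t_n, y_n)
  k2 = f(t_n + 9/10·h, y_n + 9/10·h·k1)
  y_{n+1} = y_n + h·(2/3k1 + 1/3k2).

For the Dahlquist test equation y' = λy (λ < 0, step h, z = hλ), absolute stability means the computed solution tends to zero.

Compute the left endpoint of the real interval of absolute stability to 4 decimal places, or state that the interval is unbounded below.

Test eqn y'=λy, z=hλ:
  k1=λy_n ⇒ h·k1=z·y_n;  k2=λ(1+9/10z)y_n ⇒ h·k2=z(1+9/10z)y_n
  y_{n+1}/y_n = 1 + 2/3z + 1/3z(1+9/10z) = 1 + z + 3/10z²
  so R(z) = 1 + z + 3/10z².

Need |R(x)|<1, x<0.
x=-0.48: |R|=0.5891
R=1: x+3/10x²=0 ⇒ x=−10/3=-3.3333; min R=1−1/(4·3/10)=0.1667>−1
Confirm numerically:
  x=-2.527: |R|=0.38872 <1
  x=-2.396: |R|=0.32624 <1
  x=-2.236: |R|=0.26391 <1
  x=-3.814: |R|=1.54998 >1
  x=-3.687: |R|=1.39119 >1
  x=-3.680: |R|=1.38272 >1
So |R|<1 on (-3.3333, 0).

left endpoint -3.3333.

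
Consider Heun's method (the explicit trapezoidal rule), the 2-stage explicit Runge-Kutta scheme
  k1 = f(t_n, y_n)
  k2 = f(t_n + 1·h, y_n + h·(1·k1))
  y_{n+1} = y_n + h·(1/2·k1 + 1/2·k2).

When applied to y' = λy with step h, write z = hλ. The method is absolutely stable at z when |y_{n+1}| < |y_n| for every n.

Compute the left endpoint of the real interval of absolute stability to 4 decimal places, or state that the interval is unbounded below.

On y'=λy, z=hλ:
  order 2, 2-stage ⇒ R(z)=1+z+z^2/2
  (e.g. R(-0.42)=0.66820, |R|=0.66820)

Need |R(x)|<1, x<0.
x=-0.42: |R|=0.6682
|R(-2.24)|=1.2688 |R(-2.15)|=1.1612 |R(-1.76)|=0.7888
Bisect:
  x_lo=-2.6370 |R|=1.8399  x_hi=-0.1980 |R|=0.8216
  mid=-1.41751 |R|=0.58716 →hi
  mid=-2.02727 |R|=1.02764 →lo
  mid=-1.72239 |R|=0.76092 →hi
  mid=-1.87483 |R|=0.88266 →hi
  mid=-1.95105 |R|=0.95224 →hi
  mid=-1.98916 |R|=0.98921 →hi
  mid=-2.00821 |R|=1.00824 →lo
  ...
  [-2.00002,-1.99987] ⇒ x*=-2.0000
Interval (-2.0000, 0).

z* = -2.0000.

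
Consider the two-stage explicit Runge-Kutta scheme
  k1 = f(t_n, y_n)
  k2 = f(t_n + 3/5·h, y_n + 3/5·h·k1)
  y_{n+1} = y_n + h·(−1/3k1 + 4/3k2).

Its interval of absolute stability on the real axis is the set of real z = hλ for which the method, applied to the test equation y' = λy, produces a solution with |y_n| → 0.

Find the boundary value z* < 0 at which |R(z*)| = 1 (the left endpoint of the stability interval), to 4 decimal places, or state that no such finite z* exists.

With y'=λy (z=hλ):
  k1=λy_n ⇒ h·k1=z·y_n;  k2=λ(1+3/5z)y_n ⇒ h·k2=z(1+3/5z)y_n
  y_{n+1}/y_n = 1 − 1/3z + 4/3z(1+3/5z) = 1 + z + 4/5z²
  Hence R(z) = 1 + z + 4/5z².

Need |R(x)|<1, x<0.
x=-1.76: |R|=1.7181
R=1: x+4/5x²=0 ⇒ x=−5/4=-1.2500; min R=1−1/(4·4/5)=0.6875>−1
Confirm numerically:
  x=-0.998: |R|=0.79880 <1
  x=-0.914: |R|=0.75432 <1
  x=-0.687: |R|=0.69058 <1
  x=-1.783: |R|=1.76027 >1
  x=-1.686: |R|=1.58808 >1
  x=-1.675: |R|=1.56950 >1
So |R|<1 on (-1.2500, 0).

left endpoint -1.2500.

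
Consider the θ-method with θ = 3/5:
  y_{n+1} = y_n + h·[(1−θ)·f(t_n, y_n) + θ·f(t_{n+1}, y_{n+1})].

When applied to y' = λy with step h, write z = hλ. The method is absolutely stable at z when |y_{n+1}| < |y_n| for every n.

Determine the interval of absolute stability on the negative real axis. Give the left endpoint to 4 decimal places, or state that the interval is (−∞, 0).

unbounded; (−∞, 0).

With y'=λy (z=hλ):
  y_{n+1} = y_n + z·[2/5·y_n + 3/5·y_{n+1}] ⇒ (1 − 3/5z)y_{n+1} = (1 + 2/5z)y_n
  R(z) = (1 + 2/5z)/(1 − 3/5z).

Boundary: |R(x)|=1, x<0.
x=-1.71: |R|=0.1560
x=-2: |R|=0.0909
x=-10: |R|=0.4286
x=-100: |R|=0.6393
θ=3/5≥1/2 ⇒ |1+2/5x|<|1−3/5x| ∀x<0 ⇒ unbounded interval.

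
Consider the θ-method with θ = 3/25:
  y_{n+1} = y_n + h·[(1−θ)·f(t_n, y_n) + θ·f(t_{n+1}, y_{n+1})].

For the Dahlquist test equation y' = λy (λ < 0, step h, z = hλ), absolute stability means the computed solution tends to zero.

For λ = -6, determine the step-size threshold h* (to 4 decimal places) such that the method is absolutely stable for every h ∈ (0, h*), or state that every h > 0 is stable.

With y'=λy (z=hλ):
  y_{n+1} = y_n + z·[22/25·y_n + 3/25·y_{n+1}] ⇒ (1 − 3/25z)y_{n+1} = (1 + 22/25z)y_n
  Hence R(z) = (1 + 22/25z)/(1 − 3/25z).

Boundary: |R(x)|=1, x<0.
x=-1.65: |R|=0.3773
R=−1: 1+22/25x = −1+3/25x ⇒ -19/25x=2 ⇒ x=2/(-19/25)=-2.6316
Confirm numerically:
  x=-2.144: |R|=0.70527 <1
  x=-1.979: |R|=0.59922 <1
  x=-1.382: |R|=0.18541 <1
  x=-3.091: |R|=1.25469 >1
  x=-2.713: |R|=1.04668 >1
  x=-2.666: |R|=1.01982 >1
Stable set (-2.6316, 0).

(-2.6316,0); λ=-6 ⇒ h* = (50/19)/6 = 0.4386.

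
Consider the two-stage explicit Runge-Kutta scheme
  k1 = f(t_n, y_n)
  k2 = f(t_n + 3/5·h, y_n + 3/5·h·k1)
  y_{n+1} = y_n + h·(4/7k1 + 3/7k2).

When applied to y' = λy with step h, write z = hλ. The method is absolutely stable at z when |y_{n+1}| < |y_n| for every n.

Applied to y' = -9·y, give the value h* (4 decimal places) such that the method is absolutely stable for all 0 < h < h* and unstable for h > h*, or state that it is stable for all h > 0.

(-3.8889,0); λ=-9 ⇒ h* = (35/9)/9 = 0.4321.

Test eqn y'=λy, z=hλ:
  k1=λy_n ⇒ h·k1=z·y_n;  k2=λ(1+3/5z)y_n ⇒ h·k2=z(1+3/5z)y_n
  y_{n+1}/y_n = 1 + 4/7z + 3/7z(1+3/5z) = 1 + z + 9/35z²
  Hence R(z) = 1 + z + 9/35z².

Solve |R(x)|<1 on ℝ⁻.
x=-0.88: |R|=0.3191
R=1: x+9/35x²=0 ⇒ x=−35/9=-3.8889; min R=1−1/(4·9/35)=0.0278>−1
Confirm numerically:
  x=-3.631: |R|=0.75921 <1
  x=-2.946: |R|=0.28572 <1
  x=-2.881: |R|=0.25333 <1
  x=-2.793: |R|=0.21293 <1
  x=-3.956: |R|=1.06827 >1
  x=-3.925: |R|=1.03645 >1
Interval (-3.8889, 0).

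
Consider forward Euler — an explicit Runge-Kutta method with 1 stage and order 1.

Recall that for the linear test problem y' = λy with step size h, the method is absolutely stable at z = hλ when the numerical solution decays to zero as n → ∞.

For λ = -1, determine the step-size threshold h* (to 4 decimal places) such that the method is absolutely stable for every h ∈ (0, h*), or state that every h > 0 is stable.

On y'=λy, z=hλ:
  order 1, 1-stage ⇒ R(z)=1+z
  (e.g. R(-0.69)=0.31000, |R|=0.31000)

Boundary: |R(x)|=1, x<0.
x=-0.69: |R|=0.3100
|R(-2.3)|=1.3000 |R(-1.88)|=0.8800 |R(-1.46)|=0.4600
Bisect:
  x_lo=-2.7112 |R|=1.7112  x_hi=-0.3957 |R|=0.6043
  mid=-1.55341 |R|=0.55341 →hi
  mid=-2.13229 |R|=1.13229 →lo
  mid=-1.84285 |R|=0.84285 →hi
  mid=-1.98757 |R|=0.98757 →hi
  mid=-2.05993 |R|=1.05993 →lo
  mid=-2.02375 |R|=1.02375 →lo
  mid=-2.00566 |R|=1.00566 →lo
  ...
  [-2.00001,-1.99986] ⇒ x*=-2.0000
Stable set (-2.0000, 0).

(-2.0000,0); λ=-1 ⇒ h* = 2.0000.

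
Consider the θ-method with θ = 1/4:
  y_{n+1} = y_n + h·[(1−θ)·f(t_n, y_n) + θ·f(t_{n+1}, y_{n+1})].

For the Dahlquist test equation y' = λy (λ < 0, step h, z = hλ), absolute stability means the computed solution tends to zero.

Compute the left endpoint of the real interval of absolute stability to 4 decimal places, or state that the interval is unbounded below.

Set f=λy, z=hλ:
  y_{n+1} = y_n + z·[3/4·y_n + 1/4·y_{n+1}] ⇒ (1 − 1/4z)y_{n+1} = (1 + 3/4z)y_n
  so R(z) = (1 + 3/4z)/(1 − 1/4z).

Need |R(x)|<1, x<0.
x=-1.49: |R|=0.0856
R=−1: 1+3/4x = −1+1/4x ⇒ -1/2x=2 ⇒ x=2/(-1/2)=-4.0000
Confirm numerically:
  x=-2.833: |R|=0.65842 <1
  x=-1.865: |R|=0.27195 <1
  x=-1.782: |R|=0.23279 <1
  x=-4.511: |R|=1.12008 >1
  x=-4.274: |R|=1.06623 >1
So |R|<1 on (-4.0000, 0).

z* = -4.0000.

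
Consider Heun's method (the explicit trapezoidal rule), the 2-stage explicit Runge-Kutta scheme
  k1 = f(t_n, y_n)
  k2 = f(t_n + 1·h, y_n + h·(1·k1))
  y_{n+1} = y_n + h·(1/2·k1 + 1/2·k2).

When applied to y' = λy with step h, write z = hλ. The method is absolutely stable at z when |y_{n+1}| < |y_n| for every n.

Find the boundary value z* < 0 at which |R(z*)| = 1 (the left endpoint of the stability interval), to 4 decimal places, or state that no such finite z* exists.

On y'=λy, z=hλ:
  order 2, 2-stage ⇒ R(z)=1+z+z^2/2
  (e.g. R(-0.63)=0.56845, |R|=0.56845)

Boundary: |R(x)|=1, x<0.
x=-0.63: |R|=0.5684
|R(-1.95)|=0.9512 |R(-1.68)|=0.7312 |R(-1.02)|=0.5002
Bisect:
  x_lo=-2.5938 |R|=1.7701  x_hi=-0.3259 |R|=0.7272
  mid=-1.45981 |R|=0.60571 →hi
  mid=-2.02679 |R|=1.02715 →lo
  mid=-1.74330 |R|=0.77625 →hi
  mid=-1.88505 |R|=0.89165 →hi
  mid=-1.95592 |R|=0.95689 →hi
  mid=-1.99136 |R|=0.99139 →hi
  mid=-2.00907 |R|=1.00912 →lo
  mid=-2.00021 |R|=1.00021 →lo
  mid=-1.99579 |R|=0.99579 →hi
  ...
  [-2.00008,-1.99994] ⇒ x*=-2.0000
Stable set (-2.0000, 0).

z* = -2.0000.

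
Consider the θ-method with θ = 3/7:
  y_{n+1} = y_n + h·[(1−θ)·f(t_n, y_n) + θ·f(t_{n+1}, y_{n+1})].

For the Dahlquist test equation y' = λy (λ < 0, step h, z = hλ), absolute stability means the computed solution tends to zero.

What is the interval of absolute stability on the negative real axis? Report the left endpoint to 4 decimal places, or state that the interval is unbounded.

z∈(-14.0000,0).

Test eqn y'=λy, z=hλ:
  y_{n+1} = y_n + z·[4/7·y_n + 3/7·y_{n+1}] ⇒ (1 − 3/7z)y_{n+1} = (1 + 4/7z)y_n
  Hence R(z) = (1 + 4/7z)/(1 − 3/7z).

Boundary: |R(x)|=1, x<0.
x=-0.77: |R|=0.4211
R=−1: 1+4/7x = −1+3/7x ⇒ -1/7x=2 ⇒ x=2/(-1/7)=-14.0000
Confirm numerically:
  x=-13.508: |R|=0.98965 <1
  x=-12.266: |R|=0.96041 <1
  x=-11.949: |R|=0.95213 <1
  x=-5.692: |R|=0.65493 <1
  x=-14.429: |R|=1.00853 >1
  x=-14.196: |R|=1.00395 >1
  x=-14.144: |R|=1.00291 >1
Stable set (-14.0000, 0).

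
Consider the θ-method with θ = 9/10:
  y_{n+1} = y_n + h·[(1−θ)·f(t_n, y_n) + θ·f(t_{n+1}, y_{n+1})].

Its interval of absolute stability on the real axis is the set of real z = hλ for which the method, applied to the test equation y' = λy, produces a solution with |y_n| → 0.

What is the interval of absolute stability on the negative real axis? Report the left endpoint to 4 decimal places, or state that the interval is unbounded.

interval (−∞, 0).

On y'=λy, z=hλ:
  y_{n+1} = y_n + z·[1/10·y_n + 9/10·y_{n+1}] ⇒ (1 − 9/10z)y_{n+1} = (1 + 1/10z)y_n
  R(z) = (1 + 1/10z)/(1 − 9/10z).

Find x<0 with |R(x)|<1.
x=-1.32: |R|=0.3967
x=-2: |R|=0.2857
x=-10: |R|=0.0000
x=-100: |R|=0.0989
θ=9/10≥1/2 ⇒ |1+1/10x|<|1−9/10x| ∀x<0 ⇒ unbounded interval.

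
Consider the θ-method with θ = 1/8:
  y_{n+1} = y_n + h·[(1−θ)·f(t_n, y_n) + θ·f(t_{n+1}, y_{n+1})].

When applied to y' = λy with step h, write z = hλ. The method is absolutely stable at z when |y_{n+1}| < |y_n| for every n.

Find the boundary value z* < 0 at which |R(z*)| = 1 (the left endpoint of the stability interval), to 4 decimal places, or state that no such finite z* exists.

Set f=λy, z=hλ:
  y_{n+1} = y_n + z·[7/8·y_n + 1/8·y_{n+1}] ⇒ (1 − 1/8z)y_{n+1} = (1 + 7/8z)y_n
  ⇒ R(z) = (1 + 7/8z)/(1 − 1/8z).

Solve |R(x)|<1 on ℝ⁻.
x=-1: |R|=0.1111
R=−1: 1+7/8x = −1+1/8x ⇒ -3/4x=2 ⇒ x=2/(-3/4)=-2.6667
Confirm numerically:
  x=-2.222: |R|=0.73899 <1
  x=-1.610: |R|=0.34027 <1
  x=-1.270: |R|=0.09601 <1
  x=-1.094: |R|=0.03761 <1
  x=-3.075: |R|=1.22122 >1
  x=-2.973: |R|=1.16750 >1
Interval (-2.6667, 0).

z* = -2.6667.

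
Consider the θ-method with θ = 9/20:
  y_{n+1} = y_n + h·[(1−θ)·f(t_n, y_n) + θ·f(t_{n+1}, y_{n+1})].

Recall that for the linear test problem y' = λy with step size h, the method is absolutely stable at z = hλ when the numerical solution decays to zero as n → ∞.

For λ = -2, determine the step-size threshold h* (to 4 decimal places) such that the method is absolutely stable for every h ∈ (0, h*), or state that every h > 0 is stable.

(-20.0000,0); λ=-2 ⇒ h* = (20)/2 = 10.0000.

Set f=λy, z=hλ:
  y_{n+1} = y_n + z·[11/20·y_n + 9/20·y_{n+1}] ⇒ (1 − 9/20z)y_{n+1} = (1 + 11/20z)y_n
  R(z) = (1 + 11/20z)/(1 − 9/20z).

Solve |R(x)|<1 on ℝ⁻.
x=-1.63: |R|=0.0597
R=−1: 1+11/20x = −1+9/20x ⇒ -1/10x=2 ⇒ x=2/(-1/10)=-20.0000
Confirm numerically:
  x=-18.844: |R|=0.98781 <1
  x=-16.401: |R|=0.95705 <1
  x=-14.454: |R|=0.92610 <1
  x=-10.164: |R|=0.82353 <1
  x=-20.593: |R|=1.00578 >1
  x=-20.485: |R|=1.00475 >1
  x=-20.226: |R|=1.00224 >1
Interval (-20.0000, 0).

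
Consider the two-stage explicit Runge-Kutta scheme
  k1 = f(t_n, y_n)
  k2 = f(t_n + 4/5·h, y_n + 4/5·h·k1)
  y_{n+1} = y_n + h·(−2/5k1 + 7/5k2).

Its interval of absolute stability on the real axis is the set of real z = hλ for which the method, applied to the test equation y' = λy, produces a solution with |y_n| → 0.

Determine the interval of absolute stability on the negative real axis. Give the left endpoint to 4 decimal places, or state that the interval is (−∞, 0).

(-0.8929, 0).

Test eqn y'=λy, z=hλ:
  k1=λy_n ⇒ h·k1=z·y_n;  k2=λ(1+4/5z)y_n ⇒ h·k2=z(1+4/5z)y_n
  y_{n+1}/y_n = 1 − 2/5z + 7/5z(1+4/5z) = 1 + z + 28/25z²
  so R(z) = 1 + z + 28/25z².

Find x<0 with |R(x)|<1.
x=-0.36: |R|=0.7852
R=1: x+28/25x²=0 ⇒ x=−25/28=-0.8929; min R=1−1/(4·28/25)=0.7768>−1
Confirm numerically:
  x=-0.825: |R|=0.93730 <1
  x=-0.806: |R|=0.92159 <1
  x=-0.589: |R|=0.79955 <1
  x=-0.565: |R|=0.79253 <1
  x=-1.152: |R|=1.33436 >1
  x=-1.062: |R|=1.20119 >1
  x=-0.985: |R|=1.10165 >1
So |R|<1 on (-0.8929, 0).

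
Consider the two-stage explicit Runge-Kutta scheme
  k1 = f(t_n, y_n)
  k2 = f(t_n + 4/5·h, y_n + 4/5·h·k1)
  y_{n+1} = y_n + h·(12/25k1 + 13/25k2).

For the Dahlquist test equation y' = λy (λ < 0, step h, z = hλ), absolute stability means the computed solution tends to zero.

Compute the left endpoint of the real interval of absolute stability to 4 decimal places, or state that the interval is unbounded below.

z* = -2.4038.

On y'=λy, z=hλ:
  k1=λy_n ⇒ h·k1=z·y_n;  k2=λ(1+4/5z)y_n ⇒ h·k2=z(1+4/5z)y_n
  y_{n+1}/y_n = 1 + 12/25z + 13/25z(1+4/5z) = 1 + z + 52/125z²
  so R(z) = 1 + z + 52/125z².

Need |R(x)|<1, x<0.
x=-1.41: |R|=0.4170
R=1: x+52/125x²=0 ⇒ x=−125/52=-2.4038; min R=1−1/(4·52/125)=0.3990>−1
Confirm numerically:
  x=-2.274: |R|=0.87717 <1
  x=-1.849: |R|=0.57322 <1
  x=-1.397: |R|=0.41487 <1
  x=-2.933: |R|=1.64564 >1
  x=-2.527: |R|=1.12946 >1
So |R|<1 on (-2.4038, 0).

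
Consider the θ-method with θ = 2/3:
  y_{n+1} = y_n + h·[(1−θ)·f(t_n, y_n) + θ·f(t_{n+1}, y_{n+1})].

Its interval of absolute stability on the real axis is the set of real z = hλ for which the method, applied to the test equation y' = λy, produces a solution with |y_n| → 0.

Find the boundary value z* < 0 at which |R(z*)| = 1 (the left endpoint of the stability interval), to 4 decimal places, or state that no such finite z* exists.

Test eqn y'=λy, z=hλ:
  y_{n+1} = y_n + z·[1/3·y_n + 2/3·y_{n+1}] ⇒ (1 − 2/3z)y_{n+1} = (1 + 1/3z)y_n
  so R(z) = (1 + 1/3z)/(1 − 2/3z).

Solve |R(x)|<1 on ℝ⁻.
x=-0.88: |R|=0.4454
x=-2: |R|=0.1429
x=-10: |R|=0.3043
x=-100: |R|=0.4778
θ=2/3≥1/2 ⇒ |1+1/3x|<|1−2/3x| ∀x<0 ⇒ unbounded interval.

unbounded; (−∞, 0).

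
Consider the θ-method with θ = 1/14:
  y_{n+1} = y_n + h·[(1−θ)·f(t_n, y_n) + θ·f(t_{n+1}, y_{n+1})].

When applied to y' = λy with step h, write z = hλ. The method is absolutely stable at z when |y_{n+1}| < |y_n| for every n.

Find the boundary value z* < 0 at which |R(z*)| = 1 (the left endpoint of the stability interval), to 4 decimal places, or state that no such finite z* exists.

Set f=λy, z=hλ:
  y_{n+1} = y_n + z·[13/14·y_n + 1/14·y_{n+1}] ⇒ (1 − 1/14z)y_{n+1} = (1 + 13/14z)y_n
  so R(z) = (1 + 13/14z)/(1 − 1/14z).

Need |R(x)|<1, x<0.
x=-0.47: |R|=0.5453
R=−1: 1+13/14x = −1+1/14x ⇒ -6/7x=2 ⇒ x=2/(-6/7)=-2.3333
Confirm numerically:
  x=-2.266: |R|=0.95033 <1
  x=-1.571: |R|=0.41250 <1
  x=-1.505: |R|=0.35892 <1
  x=-2.901: |R|=1.40305 >1
  x=-2.836: |R|=1.35828 >1
Stable set (-2.3333, 0).

left endpoint -2.3333.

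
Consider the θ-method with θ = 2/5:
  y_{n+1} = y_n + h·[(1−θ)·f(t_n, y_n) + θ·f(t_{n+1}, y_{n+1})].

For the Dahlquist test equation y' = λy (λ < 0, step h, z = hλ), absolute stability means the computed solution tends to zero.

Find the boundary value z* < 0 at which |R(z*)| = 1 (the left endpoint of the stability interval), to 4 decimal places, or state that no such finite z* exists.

z* = -10.0000.

On y'=λy, z=hλ:
  y_{n+1} = y_n + z·[3/5·y_n + 2/5·y_{n+1}] ⇒ (1 − 2/5z)y_{n+1} = (1 + 3/5z)y_n
  ⇒ R(z) = (1 + 3/5z)/(1 − 2/5z).

Need |R(x)|<1, x<0.
x=-0.94: |R|=0.3169
R=−1: 1+3/5x = −1+2/5x ⇒ -1/5x=2 ⇒ x=2/(-1/5)=-10.0000
Confirm numerically:
  x=-8.511: |R|=0.93239 <1
  x=-5.507: |R|=0.71943 <1
  x=-4.886: |R|=0.65380 <1
  x=-10.598: |R|=1.02283 >1
  x=-10.219: |R|=1.00861 >1
So |R|<1 on (-10.0000, 0).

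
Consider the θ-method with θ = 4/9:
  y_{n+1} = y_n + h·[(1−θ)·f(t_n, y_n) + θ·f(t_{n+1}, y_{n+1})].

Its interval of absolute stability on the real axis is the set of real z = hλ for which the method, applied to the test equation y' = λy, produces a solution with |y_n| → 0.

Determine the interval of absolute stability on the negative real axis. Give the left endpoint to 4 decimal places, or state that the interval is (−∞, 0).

z∈(-18.0000,0).

Test eqn y'=λy, z=hλ:
  y_{n+1} = y_n + z·[5/9·y_n + 4/9·y_{n+1}] ⇒ (1 − 4/9z)y_{n+1} = (1 + 5/9z)y_n
  so R(z) = (1 + 5/9z)/(1 − 4/9z).

Boundary: |R(x)|=1, x<0.
x=-0.5: |R|=0.5909
R=−1: 1+5/9x = −1+4/9x ⇒ -1/9x=2 ⇒ x=2/(-1/9)=-18.0000
Confirm numerically:
  x=-17.821: |R|=0.99777 <1
  x=-17.031: |R|=0.98744 <1
  x=-13.639: |R|=0.93138 <1
  x=-9.648: |R|=0.82451 <1
  x=-18.421: |R|=1.00509 >1
  x=-18.237: |R|=1.00289 >1
So |R|<1 on (-18.0000, 0).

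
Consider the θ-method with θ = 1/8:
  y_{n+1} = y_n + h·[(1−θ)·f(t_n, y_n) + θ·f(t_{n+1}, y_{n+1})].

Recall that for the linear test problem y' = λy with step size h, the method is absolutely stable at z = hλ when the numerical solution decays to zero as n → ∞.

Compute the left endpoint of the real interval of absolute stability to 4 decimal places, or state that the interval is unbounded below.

Set f=λy, z=hλ:
  y_{n+1} = y_n + z·[7/8·y_n + 1/8·y_{n+1}] ⇒ (1 − 1/8z)y_{n+1} = (1 + 7/8z)y_n
  Hence R(z) = (1 + 7/8z)/(1 − 1/8z).

Find x<0 with |R(x)|<1.
x=-1.44: |R|=0.2203
R=−1: 1+7/8x = −1+1/8x ⇒ -3/4x=2 ⇒ x=2/(-3/4)=-2.6667
Confirm numerically:
  x=-2.614: |R|=0.97023 <1
  x=-2.248: |R|=0.75488 <1
  x=-1.129: |R|=0.01063 <1
  x=-3.225: |R|=1.29844 >1
  x=-3.177: |R|=1.27396 >1
Interval (-2.6667, 0).

left endpoint -2.6667.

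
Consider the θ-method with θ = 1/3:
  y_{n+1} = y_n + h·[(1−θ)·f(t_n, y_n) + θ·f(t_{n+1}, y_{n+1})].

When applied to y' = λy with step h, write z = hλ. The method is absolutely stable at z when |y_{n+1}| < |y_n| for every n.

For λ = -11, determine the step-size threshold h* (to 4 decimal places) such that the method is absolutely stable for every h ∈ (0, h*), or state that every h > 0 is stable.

(-6.0000,0); λ=-11 ⇒ h* = (6)/11 = 0.5455.

Test eqn y'=λy, z=hλ:
  y_{n+1} = y_n + z·[2/3·y_n + 1/3·y_{n+1}] ⇒ (1 − 1/3z)y_{n+1} = (1 + 2/3z)y_n
  R(z) = (1 + 2/3z)/(1 − 1/3z).

Boundary: |R(x)|=1, x<0.
x=-1.08: |R|=0.2059
R=−1: 1+2/3x = −1+1/3x ⇒ -1/3x=2 ⇒ x=2/(-1/3)=-6.0000
Confirm numerically:
  x=-5.094: |R|=0.88807 <1
  x=-4.174: |R|=0.74547 <1
  x=-3.950: |R|=0.70504 <1
  x=-2.890: |R|=0.47199 <1
  x=-6.302: |R|=1.03247 >1
  x=-6.137: |R|=1.01499 >1
  x=-6.040: |R|=1.00442 >1
Stable set (-6.0000, 0).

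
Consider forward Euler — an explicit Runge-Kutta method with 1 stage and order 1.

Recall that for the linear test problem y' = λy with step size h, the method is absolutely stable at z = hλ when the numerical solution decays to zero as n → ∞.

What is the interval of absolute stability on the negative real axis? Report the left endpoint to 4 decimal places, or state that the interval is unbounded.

Test eqn y'=λy, z=hλ:
  order 1, 1-stage ⇒ R(z)=1+z
  (e.g. R(-1.31)=-0.31000, |R|=0.31000)

Boundary: |R(x)|=1, x<0.
x=-1.31: |R|=0.3100
|R(-1.91)|=0.9100 |R(-1.87)|=0.8700 |R(-1.79)|=0.7900
Bisect:
  x_lo=-2.4611 |R|=1.4611  x_hi=-0.2147 |R|=0.7853
  mid=-1.33788 |R|=0.33788 →hi
  mid=-1.89950 |R|=0.89950 →hi
  mid=-2.18030 |R|=1.18030 →lo
  mid=-2.03990 |R|=1.03990 →lo
  mid=-1.96970 |R|=0.96970 →hi
  mid=-2.00480 |R|=1.00480 →lo
  mid=-1.98725 |R|=0.98725 →hi
  mid=-1.99602 |R|=0.99602 →hi
  mid=-2.00041 |R|=1.00041 →lo
  mid=-1.99822 |R|=0.99822 →hi
  ...
  [-2.00014,-2.00000] ⇒ x*=-2.0000
So |R|<1 on (-2.0000, 0).

z∈(-2.0000,0).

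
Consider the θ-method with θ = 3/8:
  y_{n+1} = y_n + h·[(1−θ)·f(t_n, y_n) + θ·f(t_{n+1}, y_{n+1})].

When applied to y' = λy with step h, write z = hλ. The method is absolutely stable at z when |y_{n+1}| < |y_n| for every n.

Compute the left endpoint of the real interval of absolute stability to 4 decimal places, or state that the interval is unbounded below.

left endpoint -8.0000.

Set f=λy, z=hλ:
  y_{n+1} = y_n + z·[5/8·y_n + 3/8·y_{n+1}] ⇒ (1 − 3/8z)y_{n+1} = (1 + 5/8z)y_n
  Hence R(z) = (1 + 5/8z)/(1 − 3/8z).

Find x<0 with |R(x)|<1.
x=-0.7: |R|=0.4455
R=−1: 1+5/8x = −1+3/8x ⇒ -1/4x=2 ⇒ x=2/(-1/4)=-8.0000
Confirm numerically:
  x=-7.943: |R|=0.99642 <1
  x=-7.634: |R|=0.97631 <1
  x=-5.474: |R|=0.79314 <1
  x=-5.286: |R|=0.77249 <1
  x=-8.518: |R|=1.03088 >1
  x=-8.347: |R|=1.02100 >1
  x=-8.149: |R|=1.00918 >1
Interval (-8.0000, 0).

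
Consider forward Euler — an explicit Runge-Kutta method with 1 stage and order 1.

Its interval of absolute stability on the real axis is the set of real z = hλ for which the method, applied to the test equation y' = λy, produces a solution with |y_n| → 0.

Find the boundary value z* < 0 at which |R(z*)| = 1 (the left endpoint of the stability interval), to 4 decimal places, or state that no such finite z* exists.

left endpoint -2.0000.

Test eqn y'=λy, z=hλ:
  order 1, 1-stage ⇒ R(z)=1+z
  (e.g. R(-1.69)=-0.69000, |R|=0.69000)

Solve |R(x)|<1 on ℝ⁻.
x=-1.69: |R|=0.6900
|R(-2.16)|=1.1600 |R(-1.69)|=0.6900 |R(-1.08)|=0.0800
Bisect:
  x_lo=-2.4367 |R|=1.4367  x_hi=-0.1504 |R|=0.8496
  mid=-1.29354 |R|=0.29354 →hi
  mid=-1.86513 |R|=0.86513 →hi
  mid=-2.15092 |R|=1.15092 →lo
  mid=-2.00803 |R|=1.00803 →lo
  mid=-1.93658 |R|=0.93658 →hi
  mid=-1.97230 |R|=0.97230 →hi
  mid=-1.99016 |R|=0.99016 →hi
  mid=-1.99910 |R|=0.99910 →hi
  mid=-2.00356 |R|=1.00356 →lo
  ...
  [-2.00007,-1.99993] ⇒ x*=-2.0000
Stable set (-2.0000, 0).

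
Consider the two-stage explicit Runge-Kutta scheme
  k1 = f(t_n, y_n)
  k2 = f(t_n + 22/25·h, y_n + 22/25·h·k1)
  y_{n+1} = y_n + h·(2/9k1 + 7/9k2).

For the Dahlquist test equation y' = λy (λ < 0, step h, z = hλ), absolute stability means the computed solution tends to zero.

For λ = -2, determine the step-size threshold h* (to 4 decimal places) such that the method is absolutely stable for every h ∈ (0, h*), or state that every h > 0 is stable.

With y'=λy (z=hλ):
  k1=λy_n ⇒ h·k1=z·y_n;  k2=λ(1+22/25z)y_n ⇒ h·k2=z(1+22/25z)y_n
  y_{n+1}/y_n = 1 + 2/9z + 7/9z(1+22/25z) = 1 + z + 154/225z²
  R(z) = 1 + z + 154/225z².

Solve |R(x)|<1 on ℝ⁻.
x=-0.34: |R|=0.7391
R=1: x+154/225x²=0 ⇒ x=−225/154=-1.4610; min R=1−1/(4·154/225)=0.6347>−1
Confirm numerically:
  x=-1.411: |R|=0.95167 <1
  x=-1.165: |R|=0.76395 <1
  x=-0.876: |R|=0.64923 <1
  x=-1.880: |R|=1.53910 >1
  x=-1.716: |R|=1.29945 >1
  x=-1.715: |R|=1.29811 >1
Stable set (-1.4610, 0).

(-1.4610,0); λ=-2 ⇒ h* = (225/154)/2 = 0.7305.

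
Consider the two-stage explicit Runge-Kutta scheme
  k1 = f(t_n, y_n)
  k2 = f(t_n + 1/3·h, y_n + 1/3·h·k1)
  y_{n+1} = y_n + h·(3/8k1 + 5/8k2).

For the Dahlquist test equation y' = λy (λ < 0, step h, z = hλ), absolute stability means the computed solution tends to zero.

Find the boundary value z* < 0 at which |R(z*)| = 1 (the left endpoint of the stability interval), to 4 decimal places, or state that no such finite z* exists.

left endpoint -4.8000.

Set f=λy, z=hλ:
  k1=λy_n ⇒ h·k1=z·y_n;  k2=λ(1+1/3z)y_n ⇒ h·k2=z(1+1/3z)y_n
  y_{n+1}/y_n = 1 + 3/8z + 5/8z(1+1/3z) = 1 + z + 5/24z²
  ⇒ R(z) = 1 + z + 5/24z².

Need |R(x)|<1, x<0.
x=-0.48: |R|=0.5680
R=1: x+5/24x²=0 ⇒ x=−24/5=-4.8000; min R=1−1/(4·5/24)=-0.2000>−1
Confirm numerically:
  x=-4.415: |R|=0.64588 <1
  x=-3.683: |R|=0.14294 <1
  x=-2.908: |R|=0.14624 <1
  x=-5.362: |R|=1.62780 >1
  x=-5.339: |R|=1.59953 >1
Stable set (-4.8000, 0).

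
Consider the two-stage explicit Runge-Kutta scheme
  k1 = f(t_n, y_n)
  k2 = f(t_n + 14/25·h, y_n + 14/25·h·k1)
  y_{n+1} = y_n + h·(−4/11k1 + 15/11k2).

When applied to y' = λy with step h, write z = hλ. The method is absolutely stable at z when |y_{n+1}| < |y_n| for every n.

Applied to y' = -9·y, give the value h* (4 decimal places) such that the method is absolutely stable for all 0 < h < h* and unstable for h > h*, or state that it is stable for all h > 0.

Set f=λy, z=hλ:
  k1=λy_n ⇒ h·k1=z·y_n;  k2=λ(1+14/25z)y_n ⇒ h·k2=z(1+14/25z)y_n
  y_{n+1}/y_n = 1 − 4/11z + 15/11z(1+14/25z) = 1 + z + 42/55z²
  Hence R(z) = 1 + z + 42/55z².

Boundary: |R(x)|=1, x<0.
x=-1.73: |R|=1.5555
R=1: x+42/55x²=0 ⇒ x=−55/42=-1.3095; min R=1−1/(4·42/55)=0.6726>−1
Confirm numerically:
  x=-1.000: |R|=0.76364 <1
  x=-0.971: |R|=0.74899 <1
  x=-0.898: |R|=0.71780 <1
  x=-1.856: |R|=1.77453 >1
  x=-1.725: |R|=1.54730 >1
Interval (-1.3095, 0).

(-1.3095,0); λ=-9 ⇒ h* = (55/42)/9 = 0.1455.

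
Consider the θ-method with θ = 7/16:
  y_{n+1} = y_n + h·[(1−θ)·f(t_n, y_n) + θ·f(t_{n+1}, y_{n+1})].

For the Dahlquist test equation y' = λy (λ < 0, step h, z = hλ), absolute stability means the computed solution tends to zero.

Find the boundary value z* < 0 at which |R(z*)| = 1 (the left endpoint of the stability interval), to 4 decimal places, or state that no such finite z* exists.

On y'=λy, z=hλ:
  y_{n+1} = y_n + z·[9/16·y_n + 7/16·y_{n+1}] ⇒ (1 − 7/16z)y_{n+1} = (1 + 9/16z)y_n
  ⇒ R(z) = (1 + 9/16z)/(1 − 7/16z).

Find x<0 with |R(x)|<1.
x=-0.82: |R|=0.3965
R=−1: 1+9/16x = −1+7/16x ⇒ -1/8x=2 ⇒ x=2/(-1/8)=-16.0000
Confirm numerically:
  x=-13.621: |R|=0.95727 <1
  x=-9.410: |R|=0.83901 <1
  x=-8.238: |R|=0.78927 <1
  x=-16.343: |R|=1.00526 >1
  x=-16.326: |R|=1.00500 >1
  x=-16.101: |R|=1.00157 >1
Interval (-16.0000, 0).

z* = -16.0000.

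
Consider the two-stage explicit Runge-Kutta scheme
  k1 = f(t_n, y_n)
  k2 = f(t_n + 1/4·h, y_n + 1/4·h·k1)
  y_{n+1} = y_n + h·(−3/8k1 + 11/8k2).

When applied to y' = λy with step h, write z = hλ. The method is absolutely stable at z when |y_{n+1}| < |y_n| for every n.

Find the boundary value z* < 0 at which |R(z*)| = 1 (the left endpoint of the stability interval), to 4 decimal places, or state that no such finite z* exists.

left endpoint -2.9091.

On y'=λy, z=hλ:
  k1=λy_n ⇒ h·k1=z·y_n;  k2=λ(1+1/4z)y_n ⇒ h·k2=z(1+1/4z)y_n
  y_{n+1}/y_n = 1 − 3/8z + 11/8z(1+1/4z) = 1 + z + 11/32z²
  Hence R(z) = 1 + z + 11/32z².

Boundary: |R(x)|=1, x<0.
x=-1.51: |R|=0.2738
R=1: x+11/32x²=0 ⇒ x=−32/11=-2.9091; min R=1−1/(4·11/32)=0.2727>−1
Confirm numerically:
  x=-2.568: |R|=0.69890 <1
  x=-2.043: |R|=0.39176 <1
  x=-1.307: |R|=0.28021 <1
  x=-3.490: |R|=1.69691 >1
  x=-3.465: |R|=1.66214 >1
  x=-3.454: |R|=1.64698 >1
Interval (-2.9091, 0).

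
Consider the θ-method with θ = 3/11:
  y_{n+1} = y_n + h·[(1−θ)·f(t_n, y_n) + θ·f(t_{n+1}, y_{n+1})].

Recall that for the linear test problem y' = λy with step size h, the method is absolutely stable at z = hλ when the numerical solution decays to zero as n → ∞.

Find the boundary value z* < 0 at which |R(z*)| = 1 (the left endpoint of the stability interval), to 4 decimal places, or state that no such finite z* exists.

Test eqn y'=λy, z=hλ:
  y_{n+1} = y_n + z·[8/11·y_n + 3/11·y_{n+1}] ⇒ (1 − 3/11z)y_{n+1} = (1 + 8/11z)y_n
  R(z) = (1 + 8/11z)/(1 − 3/11z).

Solve |R(x)|<1 on ℝ⁻.
x=-1.21: |R|=0.0902
R=−1: 1+8/11x = −1+3/11x ⇒ -5/11x=2 ⇒ x=2/(-5/11)=-4.4000
Confirm numerically:
  x=-3.672: |R|=0.83467 <1
  x=-2.710: |R|=0.55829 <1
  x=-1.980: |R|=0.28571 <1
  x=-4.741: |R|=1.06760 >1
  x=-4.479: |R|=1.01616 >1
Interval (-4.4000, 0).

z* = -4.4000.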